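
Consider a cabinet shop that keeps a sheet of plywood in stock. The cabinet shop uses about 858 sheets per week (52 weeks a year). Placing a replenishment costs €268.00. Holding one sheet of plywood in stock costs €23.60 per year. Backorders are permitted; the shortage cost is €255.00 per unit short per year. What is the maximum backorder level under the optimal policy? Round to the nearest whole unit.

S* ≈ 89 sheets

Annual demand D = 858 × 52 = 44,616.
With planned backorders, Q* = √(2DS/H) · √((H+B)/B).
√(2DS/H) = √(2 × 44,616 × 268 / 23.6) = 1006.634.
√((H+B)/B) = √((23.6+255)/255) = 1.0453.
Q* ≈ 1052.185.
S* = Q* · H/(H+B) = 1052.185 × 23.6/278.6 ≈ 89.130.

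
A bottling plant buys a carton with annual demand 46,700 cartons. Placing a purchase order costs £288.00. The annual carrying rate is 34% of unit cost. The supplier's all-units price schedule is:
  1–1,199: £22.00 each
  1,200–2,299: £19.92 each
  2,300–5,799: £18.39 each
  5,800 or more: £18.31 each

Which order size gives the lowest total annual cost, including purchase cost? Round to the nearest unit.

Q* ≈ 2,300 cartons

Holding cost per unit per year at price C is H = 0.34·C.
Candidates are each tier's EOQ (if it falls in that tier) and each price-break quantity.
Tier 1 (£22.00): EOQ = 1896.4 exceeds tier's upper bound 1199, so this tier is dominated.
EOQ at £19.92 = 1992.9 (feasible in tier 2): TC = 46,700×£19.92 + (46,700/1992.9)×288 + (1992.9/2)×0.34×£19.92 = £943,761.51.
EOQ at £18.39 = 2074.1 < 2300, so use break Q=2300: TC = 46,700×£18.39 + (46,700/2300.0)×288 + (2300.0/2)×0.34×£18.39 = £871,851.14.
EOQ at £18.31 = 2078.7 < 5800, so use break Q=5800: TC = 46,700×£18.31 + (46,700/5800.0)×288 + (5800.0/2)×0.34×£18.31 = £875,449.56.
Lowest total cost is £871,851.14 at Q = 2300.0.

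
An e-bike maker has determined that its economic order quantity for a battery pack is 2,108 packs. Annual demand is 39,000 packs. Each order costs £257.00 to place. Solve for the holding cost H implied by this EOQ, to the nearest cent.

Squaring Q* = √(2DS/H) gives Q*² = 2DS/H.
From Q* = √(2DS/H): H = 2DS / Q*² = 2 × 39,000 × 257 / 2,108² = 4.5111.

H ≈ £4.51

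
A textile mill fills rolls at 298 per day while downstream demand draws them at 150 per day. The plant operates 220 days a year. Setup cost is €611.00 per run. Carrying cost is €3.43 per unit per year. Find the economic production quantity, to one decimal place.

Annual demand D = 150 × 220 = 33,000.
Production build-up factor (1 − d/p) = 1 − 150/298 = 0.4966.
Q* = √(2DS / (H(1 − d/p))) = √(2 × 33,000 × 611 / (3.43 × 0.4966)).
= √(40,326,000 / 1.7035) ≈ 4865.447.

Q* ≈ 4,865.4 rolls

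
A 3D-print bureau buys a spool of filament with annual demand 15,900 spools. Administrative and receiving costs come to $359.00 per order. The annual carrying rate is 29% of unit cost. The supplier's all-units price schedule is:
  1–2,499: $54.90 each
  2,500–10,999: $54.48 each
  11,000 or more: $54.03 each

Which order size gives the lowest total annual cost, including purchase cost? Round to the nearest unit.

Q* ≈ 847 spools

Holding cost per unit per year at price C is H = 0.29·C.
Candidates are each tier's EOQ (if it falls in that tier) and each price-break quantity.
EOQ at $54.90 = 846.8 (feasible in tier 1): TC = 15,900×$54.90 + (15,900/846.8)×359 + (846.8/2)×0.29×$54.90 = $886,391.74.
EOQ at $54.48 = 850.0 < 2500, so use break Q=2500: TC = 15,900×$54.48 + (15,900/2500.0)×359 + (2500.0/2)×0.29×$54.48 = $888,264.24.
EOQ at $54.03 = 853.6 < 11000, so use break Q=11000: TC = 15,900×$54.03 + (15,900/11000.0)×359 + (11000.0/2)×0.29×$54.03 = $945,773.77.
Lowest total cost is $886,391.74 at Q = 846.8.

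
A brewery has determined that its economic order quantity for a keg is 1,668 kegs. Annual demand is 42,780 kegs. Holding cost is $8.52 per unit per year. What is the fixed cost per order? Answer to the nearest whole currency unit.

S ≈ $277

Invert the EOQ relation Q*² = 2DS/H.
From Q* = √(2DS/H): S = Q*²H / (2D) = 1,668² × 8.52 / (2 × 42,780) = 277.0518.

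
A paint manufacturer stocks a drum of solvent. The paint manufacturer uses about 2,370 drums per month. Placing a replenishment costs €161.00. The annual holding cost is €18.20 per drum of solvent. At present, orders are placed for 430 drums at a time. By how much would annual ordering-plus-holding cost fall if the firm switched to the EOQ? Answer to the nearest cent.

Extra cost ≈ €1,651.40 per year

Annual demand D = 2,370 × 12 = 28,440.
EOQ = √(2DS/H) = √(2 × 28,440 × 161 / 18.2) ≈ 709.34.
Cost at Q* = (D/Q*)S + (Q*/2)H = √(2DSH) ≈ €12,910.06.
Cost at Q = 430: (28,440/430)×161 + (430/2)×18.2 = €10,648.47 + €3,913.00 = €14,561.47.
Excess = €14,561.47 − €12,910.06 = €1,651.40.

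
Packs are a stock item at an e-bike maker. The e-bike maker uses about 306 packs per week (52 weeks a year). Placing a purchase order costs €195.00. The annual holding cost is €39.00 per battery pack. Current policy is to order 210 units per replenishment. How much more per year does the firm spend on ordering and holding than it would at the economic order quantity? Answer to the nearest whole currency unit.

Extra cost ≈ €3,313 per year

Annual demand D = 306 × 52 = 15,912.
EOQ = √(2DS/H) = √(2 × 15,912 × 195 / 39) ≈ 398.90.
Cost at Q* = (D/Q*)S + (Q*/2)H = √(2DSH) ≈ €15,557.04.
Cost at Q = 210: (15,912/210)×195 + (210/2)×39 = €14,775.43 + €4,095.00 = €18,870.43.
Excess = €18,870.43 − €15,557.04 = €3,313.39.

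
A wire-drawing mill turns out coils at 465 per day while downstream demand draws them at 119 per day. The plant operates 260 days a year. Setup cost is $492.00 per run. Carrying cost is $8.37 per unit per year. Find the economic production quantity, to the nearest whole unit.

Q* ≈ 2,211 coils

Annual demand D = 119 × 260 = 30,940.
Production build-up factor (1 − d/p) = 1 − 119/465 = 0.7441.
Q* = √(2DS / (H(1 − d/p))) = √(2 × 30,940 × 492 / (8.37 × 0.7441)).
= √(30,444,960 / 6.228) ≈ 2210.973.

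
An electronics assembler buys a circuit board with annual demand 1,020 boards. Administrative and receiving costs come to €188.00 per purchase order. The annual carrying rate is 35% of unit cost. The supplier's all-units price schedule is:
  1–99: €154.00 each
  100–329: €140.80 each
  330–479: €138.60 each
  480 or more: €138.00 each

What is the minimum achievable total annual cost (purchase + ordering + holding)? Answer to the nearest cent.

Holding cost per unit per year at price C is H = 0.35·C.
For each price level, check whether its EOQ is feasible; otherwise the best quantity at that price is the breakpoint.
EOQ at €154.00 = 84.4 (feasible in tier 1): TC = 1,020×€154.00 + (1,020/84.4)×188 + (84.4/2)×0.35×€154.00 = €161,626.62.
EOQ at €140.80 = 88.2 < 100, so use break Q=100: TC = 1,020×€140.80 + (1,020/100.0)×188 + (100.0/2)×0.35×€140.80 = €147,997.60.
EOQ at €138.60 = 88.9 < 330, so use break Q=330: TC = 1,020×€138.60 + (1,020/330.0)×188 + (330.0/2)×0.35×€138.60 = €149,957.24.
EOQ at €138.00 = 89.1 < 480, so use break Q=480: TC = 1,020×€138.00 + (1,020/480.0)×188 + (480.0/2)×0.35×€138.00 = €152,751.50.
Lowest total cost among the candidates is at Q = 100.0.

TC* ≈ €147,997.60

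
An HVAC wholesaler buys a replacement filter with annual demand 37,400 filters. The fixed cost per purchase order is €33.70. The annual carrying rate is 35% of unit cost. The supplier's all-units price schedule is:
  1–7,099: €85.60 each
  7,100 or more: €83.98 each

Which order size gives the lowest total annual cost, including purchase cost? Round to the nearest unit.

Holding cost per unit per year at price C is H = 0.35·C.
Evaluate total cost at each tier's feasible EOQ or, if the EOQ is below the tier, at the tier's minimum quantity.
EOQ at €85.60 = 290.1 (feasible in tier 1): TC = 37,400×€85.60 + (37,400/290.1)×33.7 + (290.1/2)×0.35×€85.60 = €3,210,130.34.
EOQ at €83.98 = 292.8 < 7100, so use break Q=7100: TC = 37,400×€83.98 + (37,400/7100.0)×33.7 + (7100.0/2)×0.35×€83.98 = €3,245,374.67.
Lowest total cost is €3,210,130.34 at Q = 290.1.

Q* ≈ 290 filters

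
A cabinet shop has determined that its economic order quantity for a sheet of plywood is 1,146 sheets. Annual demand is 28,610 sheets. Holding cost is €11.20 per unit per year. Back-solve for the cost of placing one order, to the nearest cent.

S ≈ €257.06

Squaring Q* = √(2DS/H) gives Q*² = 2DS/H.
From Q* = √(2DS/H): S = Q*²H / (2D) = 1,146² × 11.2 / (2 × 28,610) = 257.0629.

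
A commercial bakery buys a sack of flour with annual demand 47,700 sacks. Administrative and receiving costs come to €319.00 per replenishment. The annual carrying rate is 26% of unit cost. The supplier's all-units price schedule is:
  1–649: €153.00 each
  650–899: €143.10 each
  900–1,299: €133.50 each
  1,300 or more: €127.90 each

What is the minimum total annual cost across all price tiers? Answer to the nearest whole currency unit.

TC* ≈ €6,134,150

Holding cost per unit per year at price C is H = 0.26·C.
For each price level, check whether its EOQ is feasible; otherwise the best quantity at that price is the breakpoint.
Tier 1 (€153.00): EOQ = 874.7 exceeds tier's upper bound 649, so this tier is dominated.
Tier 2 (€143.10): EOQ = 904.4 exceeds tier's upper bound 899, so this tier is dominated.
EOQ at €133.50 = 936.4 (feasible in tier 3): TC = 47,700×€133.50 + (47,700/936.4)×319 + (936.4/2)×0.26×€133.50 = €6,400,451.01.
EOQ at €127.90 = 956.6 < 1300, so use break Q=1300: TC = 47,700×€127.90 + (47,700/1300.0)×319 + (1300.0/2)×0.26×€127.90 = €6,134,149.95.
Lowest total cost among the candidates is at Q = 1300.0.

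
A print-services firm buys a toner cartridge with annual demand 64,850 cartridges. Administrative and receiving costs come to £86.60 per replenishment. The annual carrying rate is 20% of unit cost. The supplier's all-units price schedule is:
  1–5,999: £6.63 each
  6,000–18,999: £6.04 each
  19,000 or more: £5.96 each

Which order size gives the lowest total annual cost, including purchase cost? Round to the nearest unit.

Q* ≈ 6,000 cartridges

Holding cost per unit per year at price C is H = 0.20·C.
Candidates are each tier's EOQ (if it falls in that tier) and each price-break quantity.
EOQ at £6.63 = 2910.4 (feasible in tier 1): TC = 64,850×£6.63 + (64,850/2910.4)×86.6 + (2910.4/2)×0.20×£6.63 = £433,814.73.
EOQ at £6.04 = 3049.3 < 6000, so use break Q=6000: TC = 64,850×£6.04 + (64,850/6000.0)×86.6 + (6000.0/2)×0.20×£6.04 = £396,254.00.
EOQ at £5.96 = 3069.7 < 19000, so use break Q=19000: TC = 64,850×£5.96 + (64,850/19000.0)×86.6 + (19000.0/2)×0.20×£5.96 = £398,125.58.
Lowest total cost is £396,254.00 at Q = 6000.0.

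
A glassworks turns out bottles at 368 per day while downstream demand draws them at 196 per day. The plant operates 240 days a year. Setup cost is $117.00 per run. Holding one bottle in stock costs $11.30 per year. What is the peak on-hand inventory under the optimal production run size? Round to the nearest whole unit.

I_max ≈ 675 bottles

Annual demand D = 196 × 240 = 47,040.
Production build-up factor (1 − d/p) = 1 − 196/368 = 0.4674.
Q* = √(2DS / (H(1 − d/p))) = √(2 × 47,040 × 117 / (11.3 × 0.4674)).
= √(11,007,360 / 5.2815) ≈ 1443.650.
Maximum inventory = Q*(1 − d/p) = 1443.650 × 0.4674 ≈ 674.750.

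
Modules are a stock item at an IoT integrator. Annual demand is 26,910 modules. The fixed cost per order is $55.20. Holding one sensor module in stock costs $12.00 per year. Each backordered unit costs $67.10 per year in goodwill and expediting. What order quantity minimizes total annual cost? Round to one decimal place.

With planned backorders, Q* = √(2DS/H) · √((H+B)/B).
√(2DS/H) = √(2 × 26,910 × 55.2 / 12) = 497.566.
√((H+B)/B) = √((12+67.1)/67.1) = 1.0857.
Q* ≈ 540.229.

Q* ≈ 540.2 modules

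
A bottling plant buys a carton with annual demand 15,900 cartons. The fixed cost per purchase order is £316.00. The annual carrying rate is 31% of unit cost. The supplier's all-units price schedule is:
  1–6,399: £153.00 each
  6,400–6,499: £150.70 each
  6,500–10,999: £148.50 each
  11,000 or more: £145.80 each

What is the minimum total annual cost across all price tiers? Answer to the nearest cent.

Holding cost per unit per year at price C is H = 0.31·C.
For each price level, check whether its EOQ is feasible; otherwise the best quantity at that price is the breakpoint.
EOQ at £153.00 = 460.3 (feasible in tier 1): TC = 15,900×£153.00 + (15,900/460.3)×316 + (460.3/2)×0.31×£153.00 = £2,454,531.50.
EOQ at £150.70 = 463.8 < 6400, so use break Q=6400: TC = 15,900×£150.70 + (15,900/6400.0)×316 + (6400.0/2)×0.31×£150.70 = £2,546,409.46.
EOQ at £148.50 = 467.2 < 6500, so use break Q=6500: TC = 15,900×£148.50 + (15,900/6500.0)×316 + (6500.0/2)×0.31×£148.50 = £2,511,536.73.
EOQ at £145.80 = 471.5 < 11000, so use break Q=11000: TC = 15,900×£145.80 + (15,900/11000.0)×316 + (11000.0/2)×0.31×£145.80 = £2,567,265.76.
Lowest total cost among the candidates is at Q = 460.3.

TC* ≈ £2,454,531.50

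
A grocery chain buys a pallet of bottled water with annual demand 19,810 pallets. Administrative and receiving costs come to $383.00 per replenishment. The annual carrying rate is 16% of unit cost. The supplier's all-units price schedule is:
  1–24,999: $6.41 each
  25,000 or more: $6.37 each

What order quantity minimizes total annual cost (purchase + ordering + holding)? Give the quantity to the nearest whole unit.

Q* ≈ 3,847 pallets

Holding cost per unit per year at price C is H = 0.16·C.
For each price level, check whether its EOQ is feasible; otherwise the best quantity at that price is the breakpoint.
EOQ at $6.41 = 3846.5 (feasible in tier 1): TC = 19,810×$6.41 + (19,810/3846.5)×383 + (3846.5/2)×0.16×$6.41 = $130,927.09.
EOQ at $6.37 = 3858.6 < 25000, so use break Q=25000: TC = 19,810×$6.37 + (19,810/25000.0)×383 + (25000.0/2)×0.16×$6.37 = $139,233.19.
Lowest total cost is $130,927.09 at Q = 3846.5.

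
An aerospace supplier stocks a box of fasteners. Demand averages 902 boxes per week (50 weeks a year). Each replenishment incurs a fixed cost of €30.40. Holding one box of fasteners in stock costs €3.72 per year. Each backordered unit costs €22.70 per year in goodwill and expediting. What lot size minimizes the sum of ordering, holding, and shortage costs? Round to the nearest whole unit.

Q* ≈ 926 boxes

Annual demand D = 902 × 50 = 45,100.
With planned backorders, Q* = √(2DS/H) · √((H+B)/B).
√(2DS/H) = √(2 × 45,100 × 30.4 / 3.72) = 858.556.
√((H+B)/B) = √((3.72+22.7)/22.7) = 1.0788.
Q* ≈ 926.237.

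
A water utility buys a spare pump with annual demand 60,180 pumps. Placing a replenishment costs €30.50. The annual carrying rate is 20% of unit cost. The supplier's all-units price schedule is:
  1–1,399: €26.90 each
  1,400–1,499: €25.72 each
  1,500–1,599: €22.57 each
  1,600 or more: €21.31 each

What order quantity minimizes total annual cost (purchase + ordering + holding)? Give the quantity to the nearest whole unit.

Q* ≈ 1,600 pumps

Holding cost per unit per year at price C is H = 0.20·C.
Candidates are each tier's EOQ (if it falls in that tier) and each price-break quantity.
EOQ at €26.90 = 826.0 (feasible in tier 1): TC = 60,180×€26.90 + (60,180/826.0)×30.5 + (826.0/2)×0.20×€26.90 = €1,623,286.08.
EOQ at €25.72 = 844.8 < 1400, so use break Q=1400: TC = 60,180×€25.72 + (60,180/1400.0)×30.5 + (1400.0/2)×0.20×€25.72 = €1,552,741.46.
EOQ at €22.57 = 901.8 < 1500, so use break Q=1500: TC = 60,180×€22.57 + (60,180/1500.0)×30.5 + (1500.0/2)×0.20×€22.57 = €1,362,871.76.
EOQ at €21.31 = 928.1 < 1600, so use break Q=1600: TC = 60,180×€21.31 + (60,180/1600.0)×30.5 + (1600.0/2)×0.20×€21.31 = €1,286,992.58.
Lowest total cost is €1,286,992.58 at Q = 1600.0.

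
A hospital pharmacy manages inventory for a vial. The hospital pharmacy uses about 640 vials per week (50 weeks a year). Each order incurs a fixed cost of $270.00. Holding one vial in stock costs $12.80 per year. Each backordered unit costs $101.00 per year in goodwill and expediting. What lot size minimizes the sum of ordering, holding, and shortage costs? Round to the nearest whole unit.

Q* ≈ 1,233 vials

Annual demand D = 640 × 50 = 32,000.
With planned backorders, Q* = √(2DS/H) · √((H+B)/B).
√(2DS/H) = √(2 × 32,000 × 270 / 12.8) = 1161.895.
√((H+B)/B) = √((12.8+101)/101) = 1.0615.
Q* ≈ 1233.324.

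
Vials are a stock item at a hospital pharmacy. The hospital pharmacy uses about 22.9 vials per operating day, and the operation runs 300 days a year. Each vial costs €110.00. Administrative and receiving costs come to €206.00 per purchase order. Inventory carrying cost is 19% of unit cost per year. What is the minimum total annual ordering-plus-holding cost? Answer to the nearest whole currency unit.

TC* ≈ €7,691

Annual demand D = 22.9 × 300 = 6,870.
Holding cost H = 0.19 × €110.00 = €20.9000 per unit per year.
EOQ = √(2DS/H) = √(2 × 6,870 × 206 / 20.9) ≈ 368.01.
At the optimum the two cost components are equal, so total cost = 2·(Q*/2)H = Q*·H.
Minimum total = √(2DSH) = √(2 × 6,870 × 206 × 20.9) ≈ 7691.307.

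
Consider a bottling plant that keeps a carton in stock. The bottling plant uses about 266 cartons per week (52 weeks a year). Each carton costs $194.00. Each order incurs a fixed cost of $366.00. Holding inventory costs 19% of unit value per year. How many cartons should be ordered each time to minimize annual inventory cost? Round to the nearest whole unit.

Annual demand D = 266 × 52 = 13,832.
Holding cost H = 0.19 × $194.00 = $36.8600 per unit per year.
EOQ = √(2DS / H) = √(2 × 13,832 × 366 / 36.86).
= √(10,125,024 / 36.86) = √274,688.6598 ≈ 524.107.

Q* ≈ 524 cartons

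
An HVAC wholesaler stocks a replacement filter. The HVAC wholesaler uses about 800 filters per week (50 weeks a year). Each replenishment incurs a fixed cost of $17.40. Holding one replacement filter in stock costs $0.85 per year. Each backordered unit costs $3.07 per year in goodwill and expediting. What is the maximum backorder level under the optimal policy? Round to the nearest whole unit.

Annual demand D = 800 × 50 = 40,000.
With planned backorders, Q* = √(2DS/H) · √((H+B)/B).
√(2DS/H) = √(2 × 40,000 × 17.4 / 0.85) = 1279.706.
√((H+B)/B) = √((0.85+3.07)/3.07) = 1.1300.
Q* ≈ 1446.052.
S* = Q* · H/(H+B) = 1446.052 × 0.85/3.92 ≈ 313.557.

S* ≈ 314 filters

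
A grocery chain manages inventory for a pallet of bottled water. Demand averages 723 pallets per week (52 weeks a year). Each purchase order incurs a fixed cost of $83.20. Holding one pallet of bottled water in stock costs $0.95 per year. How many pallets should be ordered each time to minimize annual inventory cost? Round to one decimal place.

Annual demand D = 723 × 52 = 37,596.
EOQ = √(2DS / H) = √(2 × 37,596 × 83.2 / 0.95).
= √(6,255,974.4 / 0.95) = √6,585,236.2105 ≈ 2566.172.

Q* ≈ 2,566.2 pallets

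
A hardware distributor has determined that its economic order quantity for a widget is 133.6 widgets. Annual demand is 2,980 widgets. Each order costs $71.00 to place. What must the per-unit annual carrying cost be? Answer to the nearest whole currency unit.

Squaring Q* = √(2DS/H) gives Q*² = 2DS/H.
From Q* = √(2DS/H): H = 2DS / Q*² = 2 × 2,980 × 71 / 133.6² = 23.7078.

H ≈ $24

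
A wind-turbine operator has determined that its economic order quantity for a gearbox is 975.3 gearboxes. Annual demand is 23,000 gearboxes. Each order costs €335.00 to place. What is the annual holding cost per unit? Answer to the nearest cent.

H ≈ €16.20

Squaring Q* = √(2DS/H) gives Q*² = 2DS/H.
From Q* = √(2DS/H): H = 2DS / Q*² = 2 × 23,000 × 335 / 975.3² = 16.2004.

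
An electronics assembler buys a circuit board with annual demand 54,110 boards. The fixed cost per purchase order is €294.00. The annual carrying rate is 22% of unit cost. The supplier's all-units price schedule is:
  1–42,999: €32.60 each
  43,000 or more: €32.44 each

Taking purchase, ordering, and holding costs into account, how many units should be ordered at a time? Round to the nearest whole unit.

Holding cost per unit per year at price C is H = 0.22·C.
Candidates are each tier's EOQ (if it falls in that tier) and each price-break quantity.
EOQ at €32.60 = 2106.2 (feasible in tier 1): TC = 54,110×€32.60 + (54,110/2106.2)×294 + (2106.2/2)×0.22×€32.60 = €1,779,091.93.
EOQ at €32.44 = 2111.4 < 43000, so use break Q=43000: TC = 54,110×€32.44 + (54,110/43000.0)×294 + (43000.0/2)×0.22×€32.44 = €1,909,139.56.
Lowest total cost is €1,779,091.93 at Q = 2106.2.

Q* ≈ 2,106 boards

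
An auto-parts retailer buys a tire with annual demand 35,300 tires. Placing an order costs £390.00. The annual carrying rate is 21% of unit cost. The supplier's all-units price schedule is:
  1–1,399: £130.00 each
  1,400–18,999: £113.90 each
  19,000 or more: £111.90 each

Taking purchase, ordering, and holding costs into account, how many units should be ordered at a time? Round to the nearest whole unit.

Holding cost per unit per year at price C is H = 0.21·C.
Evaluate total cost at each tier's feasible EOQ or, if the EOQ is below the tier, at the tier's minimum quantity.
EOQ at £130.00 = 1004.3 (feasible in tier 1): TC = 35,300×£130.00 + (35,300/1004.3)×390 + (1004.3/2)×0.21×£130.00 = £4,616,416.75.
EOQ at £113.90 = 1072.9 < 1400, so use break Q=1400: TC = 35,300×£113.90 + (35,300/1400.0)×390 + (1400.0/2)×0.21×£113.90 = £4,047,246.87.
EOQ at £111.90 = 1082.5 < 19000, so use break Q=19000: TC = 35,300×£111.90 + (35,300/19000.0)×390 + (19000.0/2)×0.21×£111.90 = £4,174,035.08.
Lowest total cost is £4,047,246.87 at Q = 1400.0.

Q* ≈ 1,400 tires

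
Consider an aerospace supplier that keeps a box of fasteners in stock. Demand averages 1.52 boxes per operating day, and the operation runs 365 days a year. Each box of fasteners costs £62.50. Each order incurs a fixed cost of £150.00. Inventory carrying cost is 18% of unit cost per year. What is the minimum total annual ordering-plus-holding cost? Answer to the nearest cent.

TC* ≈ £1,368.37

Annual demand D = 1.52 × 365 = 554.8.
Holding cost H = 0.18 × £62.50 = £11.2500 per unit per year.
The optimal lot size = √(2DS/H) = √(2 × 554.8 × 150 / 11.25) ≈ 121.63.
At Q*, ordering cost (D/Q*)S equals holding cost (Q*/2)H, each = √(DSH/2).
Minimum total = √(2DSH) = √(2 × 554.8 × 150 × 11.25) ≈ 1368.375.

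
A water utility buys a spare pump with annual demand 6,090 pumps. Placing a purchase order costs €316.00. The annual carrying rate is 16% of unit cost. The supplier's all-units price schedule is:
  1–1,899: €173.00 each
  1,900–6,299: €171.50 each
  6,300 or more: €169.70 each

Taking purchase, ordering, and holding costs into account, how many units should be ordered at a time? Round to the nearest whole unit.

Holding cost per unit per year at price C is H = 0.16·C.
Candidates are each tier's EOQ (if it falls in that tier) and each price-break quantity.
EOQ at €173.00 = 372.9 (feasible in tier 1): TC = 6,090×€173.00 + (6,090/372.9)×316 + (372.9/2)×0.16×€173.00 = €1,063,891.68.
EOQ at €171.50 = 374.5 < 1900, so use break Q=1900: TC = 6,090×€171.50 + (6,090/1900.0)×316 + (1900.0/2)×0.16×€171.50 = €1,071,515.86.
EOQ at €169.70 = 376.5 < 6300, so use break Q=6300: TC = 6,090×€169.70 + (6,090/6300.0)×316 + (6300.0/2)×0.16×€169.70 = €1,119,307.27.
Lowest total cost is €1,063,891.68 at Q = 372.9.

Q* ≈ 373 pumps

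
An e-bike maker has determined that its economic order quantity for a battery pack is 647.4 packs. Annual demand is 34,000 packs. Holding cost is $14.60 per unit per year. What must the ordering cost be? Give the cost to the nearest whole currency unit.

S ≈ $90

The basic EOQ model gives Q* = √(2DS/H); rearrange for the unknown.
From Q* = √(2DS/H): S = Q*²H / (2D) = 647.4² × 14.6 / (2 × 34,000) = 89.9890.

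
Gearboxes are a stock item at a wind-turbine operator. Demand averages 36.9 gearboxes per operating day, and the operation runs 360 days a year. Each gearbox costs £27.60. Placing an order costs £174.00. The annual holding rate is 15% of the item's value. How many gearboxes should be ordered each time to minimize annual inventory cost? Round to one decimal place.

Q* ≈ 1,056.7 gearboxes

Annual demand D = 36.9 × 360 = 13,284.
Holding cost H = 0.15 × £27.60 = £4.1400 per unit per year.
EOQ = √(2DS / H) = √(2 × 13,284 × 174 / 4.14).
= √(4,622,832 / 4.14) = √1,116,626.087 ≈ 1056.705.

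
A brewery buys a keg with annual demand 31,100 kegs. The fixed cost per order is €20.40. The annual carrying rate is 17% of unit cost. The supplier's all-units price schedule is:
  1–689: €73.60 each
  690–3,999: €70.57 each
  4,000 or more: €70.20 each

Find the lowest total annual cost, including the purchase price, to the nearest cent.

TC* ≈ €2,199,785.41

Holding cost per unit per year at price C is H = 0.17·C.
Evaluate total cost at each tier's feasible EOQ or, if the EOQ is below the tier, at the tier's minimum quantity.
EOQ at €73.60 = 318.5 (feasible in tier 1): TC = 31,100×€73.60 + (31,100/318.5)×20.4 + (318.5/2)×0.17×€73.60 = €2,292,944.50.
EOQ at €70.57 = 325.2 < 690, so use break Q=690: TC = 31,100×€70.57 + (31,100/690.0)×20.4 + (690.0/2)×0.17×€70.57 = €2,199,785.41.
EOQ at €70.20 = 326.1 < 4000, so use break Q=4000: TC = 31,100×€70.20 + (31,100/4000.0)×20.4 + (4000.0/2)×0.17×€70.20 = €2,207,246.61.
Lowest total cost among the candidates is at Q = 690.0.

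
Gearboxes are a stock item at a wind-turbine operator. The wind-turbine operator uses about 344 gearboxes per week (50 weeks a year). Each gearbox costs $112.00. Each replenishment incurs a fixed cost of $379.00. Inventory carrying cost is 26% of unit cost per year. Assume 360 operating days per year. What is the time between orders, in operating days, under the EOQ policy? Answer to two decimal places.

T ≈ 14.00 days

Annual demand D = 344 × 50 = 17,200.
Holding cost H = 0.26 × $112.00 = $29.1200 per unit per year.
The optimal lot size = √(2DS/H) = √(2 × 17,200 × 379 / 29.12) ≈ 669.12.
Cycle time = Q*/D × 360 = 669.12 / 17,200 × 360 ≈ 14.005 days.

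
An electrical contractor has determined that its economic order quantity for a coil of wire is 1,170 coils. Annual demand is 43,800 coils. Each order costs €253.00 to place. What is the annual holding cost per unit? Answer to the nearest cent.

Invert the EOQ relation Q*² = 2DS/H.
From Q* = √(2DS/H): H = 2DS / Q*² = 2 × 43,800 × 253 / 1,170² = 16.1902.

H ≈ €16.19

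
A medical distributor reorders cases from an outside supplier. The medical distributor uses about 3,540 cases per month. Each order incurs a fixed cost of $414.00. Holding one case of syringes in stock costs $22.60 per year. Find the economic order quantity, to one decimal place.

Annual demand D = 3,540 × 12 = 42,480.
EOQ = √(2DS / H) = √(2 × 42,480 × 414 / 22.6).
= √(35,173,440 / 22.6) = √1,556,346.9027 ≈ 1247.536.

Q* ≈ 1,247.5 cases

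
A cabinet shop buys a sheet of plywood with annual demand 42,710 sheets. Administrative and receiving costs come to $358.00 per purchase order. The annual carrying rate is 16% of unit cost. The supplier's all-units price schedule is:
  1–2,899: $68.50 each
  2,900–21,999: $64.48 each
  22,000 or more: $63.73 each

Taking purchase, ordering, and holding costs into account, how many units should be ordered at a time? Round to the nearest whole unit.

Holding cost per unit per year at price C is H = 0.16·C.
Candidates are each tier's EOQ (if it falls in that tier) and each price-break quantity.
EOQ at $68.50 = 1670.4 (feasible in tier 1): TC = 42,710×$68.50 + (42,710/1670.4)×358 + (1670.4/2)×0.16×$68.50 = $2,943,942.40.
EOQ at $64.48 = 1721.7 < 2900, so use break Q=2900: TC = 42,710×$64.48 + (42,710/2900.0)×358 + (2900.0/2)×0.16×$64.48 = $2,774,172.64.
EOQ at $63.73 = 1731.8 < 22000, so use break Q=22000: TC = 42,710×$63.73 + (42,710/22000.0)×358 + (22000.0/2)×0.16×$63.73 = $2,834,768.11.
Lowest total cost is $2,774,172.64 at Q = 2900.0.

Q* ≈ 2,900 sheets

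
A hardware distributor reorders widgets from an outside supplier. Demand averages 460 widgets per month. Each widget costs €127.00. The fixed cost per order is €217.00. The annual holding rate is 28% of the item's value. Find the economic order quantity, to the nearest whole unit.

Annual demand D = 460 × 12 = 5,520.
Holding cost H = 0.28 × €127.00 = €35.5600 per unit per year.
EOQ = √(2DS / H) = √(2 × 5,520 × 217 / 35.56).
= √(2,395,680 / 35.56) = √67,370.0787 ≈ 259.557.

Q* ≈ 260 widgets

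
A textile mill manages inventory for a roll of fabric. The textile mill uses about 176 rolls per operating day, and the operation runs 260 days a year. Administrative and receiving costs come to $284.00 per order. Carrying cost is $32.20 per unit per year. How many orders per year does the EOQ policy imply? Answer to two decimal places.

N ≈ 50.93 orders per year

Annual demand D = 176 × 260 = 45,760.
Q* = √(2DS/H) = √(2 × 45,760 × 284 / 32.2) ≈ 898.44.
Orders per year = D / Q* = 45,760 / 898.44 ≈ 50.933.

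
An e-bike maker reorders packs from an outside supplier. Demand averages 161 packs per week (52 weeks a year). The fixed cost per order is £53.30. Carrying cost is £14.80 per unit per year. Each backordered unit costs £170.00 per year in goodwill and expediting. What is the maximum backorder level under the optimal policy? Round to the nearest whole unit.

Annual demand D = 161 × 52 = 8,372.
With planned backorders, Q* = √(2DS/H) · √((H+B)/B).
√(2DS/H) = √(2 × 8,372 × 53.3 / 14.8) = 245.563.
√((H+B)/B) = √((14.8+170)/170) = 1.0426.
Q* ≈ 256.029.
S* = Q* · H/(H+B) = 256.029 × 14.8/184.8 ≈ 20.504.

S* ≈ 21 packs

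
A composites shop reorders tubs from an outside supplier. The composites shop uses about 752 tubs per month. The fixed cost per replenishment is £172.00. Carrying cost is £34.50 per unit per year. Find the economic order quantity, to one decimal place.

Q* ≈ 300.0 tubs

Annual demand D = 752 × 12 = 9,024.
EOQ = √(2DS / H) = √(2 × 9,024 × 172 / 34.5).
= √(3,104,256 / 34.5) = √89,978.4348 ≈ 299.964.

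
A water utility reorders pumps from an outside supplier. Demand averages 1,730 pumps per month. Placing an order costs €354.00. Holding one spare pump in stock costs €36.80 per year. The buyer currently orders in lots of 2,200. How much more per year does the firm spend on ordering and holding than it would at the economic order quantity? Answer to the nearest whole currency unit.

Annual demand D = 1,730 × 12 = 20,760.
EOQ = √(2DS/H) = √(2 × 20,760 × 354 / 36.8) ≈ 631.98.
Cost at Q* = (D/Q*)S + (Q*/2)H = √(2DSH) ≈ €23,257.03.
Cost at Q = 2,200: (20,760/2,200)×354 + (2,200/2)×36.8 = €3,340.47 + €40,480.00 = €43,820.47.
Excess = €43,820.47 − €23,257.03 = €20,563.44.

Extra cost ≈ €20,563 per year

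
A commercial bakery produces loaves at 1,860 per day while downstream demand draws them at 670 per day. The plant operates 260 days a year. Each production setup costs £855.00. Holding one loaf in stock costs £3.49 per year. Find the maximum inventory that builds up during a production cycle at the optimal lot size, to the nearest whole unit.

Annual demand D = 670 × 260 = 174,200.
Production build-up factor (1 − d/p) = 1 − 670/1,860 = 0.6398.
Q* = √(2DS / (H(1 − d/p))) = √(2 × 174,200 × 855 / (3.49 × 0.6398)).
= √(297,882,000 / 2.2328) ≈ 11550.277.
Maximum inventory = Q*(1 − d/p) = 11550.277 × 0.6398 ≈ 7389.693.

I_max ≈ 7,390 loaves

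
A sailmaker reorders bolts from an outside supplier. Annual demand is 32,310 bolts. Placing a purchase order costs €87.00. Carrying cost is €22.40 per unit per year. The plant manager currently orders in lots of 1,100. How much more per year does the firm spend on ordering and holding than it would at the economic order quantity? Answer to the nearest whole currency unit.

Extra cost ≈ €3,654 per year

EOQ = √(2DS/H) = √(2 × 32,310 × 87 / 22.4) ≈ 500.98.
Cost at Q* = (D/Q*)S + (Q*/2)H = √(2DSH) ≈ €11,221.92.
Cost at Q = 1,100: (32,310/1,100)×87 + (1,100/2)×22.4 = €2,555.43 + €12,320.00 = €14,875.43.
Excess = €14,875.43 − €11,221.92 = €3,653.51.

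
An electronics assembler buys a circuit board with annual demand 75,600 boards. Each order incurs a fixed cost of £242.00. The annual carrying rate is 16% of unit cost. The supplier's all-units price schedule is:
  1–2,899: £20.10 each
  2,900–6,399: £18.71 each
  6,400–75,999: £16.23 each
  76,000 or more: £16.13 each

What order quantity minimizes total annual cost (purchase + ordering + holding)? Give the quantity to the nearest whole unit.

Holding cost per unit per year at price C is H = 0.16·C.
Evaluate total cost at each tier's feasible EOQ or, if the EOQ is below the tier, at the tier's minimum quantity.
Tier 1 (£20.10): EOQ = 3373.1 exceeds tier's upper bound 2899, so this tier is dominated.
EOQ at £18.71 = 3496.1 (feasible in tier 2): TC = 75,600×£18.71 + (75,600/3496.1)×242 + (3496.1/2)×0.16×£18.71 = £1,424,941.99.
EOQ at £16.23 = 3753.7 < 6400, so use break Q=6400: TC = 75,600×£16.23 + (75,600/6400.0)×242 + (6400.0/2)×0.16×£16.23 = £1,238,156.39.
EOQ at £16.13 = 3765.4 < 76000, so use break Q=76000: TC = 75,600×£16.13 + (75,600/76000.0)×242 + (76000.0/2)×0.16×£16.13 = £1,317,739.13.
Lowest total cost is £1,238,156.39 at Q = 6400.0.

Q* ≈ 6,400 boards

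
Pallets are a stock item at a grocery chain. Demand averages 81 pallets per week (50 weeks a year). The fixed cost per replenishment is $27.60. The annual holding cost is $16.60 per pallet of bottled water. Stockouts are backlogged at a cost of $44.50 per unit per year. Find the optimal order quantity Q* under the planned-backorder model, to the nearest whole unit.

Q* ≈ 136 pallets

Annual demand D = 81 × 50 = 4,050.
With planned backorders, Q* = √(2DS/H) · √((H+B)/B).
√(2DS/H) = √(2 × 4,050 × 27.6 / 16.6) = 116.049.
√((H+B)/B) = √((16.6+44.5)/44.5) = 1.1718.
Q* ≈ 135.983.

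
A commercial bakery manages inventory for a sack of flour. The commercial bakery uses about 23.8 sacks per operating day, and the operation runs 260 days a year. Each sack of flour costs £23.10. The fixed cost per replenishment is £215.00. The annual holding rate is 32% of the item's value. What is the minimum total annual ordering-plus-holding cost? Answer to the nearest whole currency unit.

Annual demand D = 23.8 × 260 = 6,188.
Holding cost H = 0.32 × £23.10 = £7.3920 per unit per year.
Q* = √(2DS/H) = √(2 × 6,188 × 215 / 7.392) ≈ 599.97.
At Q*, ordering cost (D/Q*)S equals holding cost (Q*/2)H, each = √(DSH/2).
Minimum total = √(2DSH) = √(2 × 6,188 × 215 × 7.392) ≈ 4434.967.

TC* ≈ £4,435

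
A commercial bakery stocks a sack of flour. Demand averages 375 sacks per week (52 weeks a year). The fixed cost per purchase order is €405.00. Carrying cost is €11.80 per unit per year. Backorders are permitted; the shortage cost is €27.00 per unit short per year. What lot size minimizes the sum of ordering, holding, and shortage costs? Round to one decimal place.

Q* ≈ 1,386.9 sacks

Annual demand D = 375 × 52 = 19,500.
With planned backorders, Q* = √(2DS/H) · √((H+B)/B).
√(2DS/H) = √(2 × 19,500 × 405 / 11.8) = 1156.961.
√((H+B)/B) = √((11.8+27)/27) = 1.1988.
Q* ≈ 1386.924.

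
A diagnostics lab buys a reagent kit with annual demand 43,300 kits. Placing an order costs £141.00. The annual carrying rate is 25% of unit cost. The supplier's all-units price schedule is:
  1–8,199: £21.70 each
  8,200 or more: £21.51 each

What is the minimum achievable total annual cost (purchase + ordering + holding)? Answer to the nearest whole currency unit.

TC* ≈ £947,749

Holding cost per unit per year at price C is H = 0.25·C.
Evaluate total cost at each tier's feasible EOQ or, if the EOQ is below the tier, at the tier's minimum quantity.
EOQ at £21.70 = 1500.3 (feasible in tier 1): TC = 43,300×£21.70 + (43,300/1500.3)×141 + (1500.3/2)×0.25×£21.70 = £947,748.95.
EOQ at £21.51 = 1506.9 < 8200, so use break Q=8200: TC = 43,300×£21.51 + (43,300/8200.0)×141 + (8200.0/2)×0.25×£21.51 = £954,175.30.
Lowest total cost among the candidates is at Q = 1500.3.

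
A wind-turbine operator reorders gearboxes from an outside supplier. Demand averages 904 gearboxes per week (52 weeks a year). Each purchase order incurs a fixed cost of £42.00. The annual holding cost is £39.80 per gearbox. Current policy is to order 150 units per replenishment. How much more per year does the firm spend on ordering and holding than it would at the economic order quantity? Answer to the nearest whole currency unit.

Annual demand D = 904 × 52 = 47,008.
EOQ = √(2DS/H) = √(2 × 47,008 × 42 / 39.8) ≈ 314.98.
Cost at Q* = (D/Q*)S + (Q*/2)H = √(2DSH) ≈ £12,536.23.
Cost at Q = 150: (47,008/150)×42 + (150/2)×39.8 = £13,162.24 + £2,985.00 = £16,147.24.
Excess = £16,147.24 − £12,536.23 = £3,611.01.

Extra cost ≈ £3,611 per year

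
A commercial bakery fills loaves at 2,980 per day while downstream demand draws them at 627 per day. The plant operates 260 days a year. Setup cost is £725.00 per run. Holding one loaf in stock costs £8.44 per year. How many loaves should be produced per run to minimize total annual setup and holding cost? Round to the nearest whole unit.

Annual demand D = 627 × 260 = 163,020.
Production build-up factor (1 − d/p) = 1 − 627/2,980 = 0.7896.
Q* = √(2DS / (H(1 − d/p))) = √(2 × 163,020 × 725 / (8.44 × 0.7896)).
= √(236,379,000 / 6.6642) ≈ 5955.667.

Q* ≈ 5,956 loaves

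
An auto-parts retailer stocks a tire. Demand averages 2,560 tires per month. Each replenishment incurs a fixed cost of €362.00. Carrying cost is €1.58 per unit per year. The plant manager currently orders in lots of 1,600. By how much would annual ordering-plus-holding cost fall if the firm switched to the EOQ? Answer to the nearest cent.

Extra cost ≈ €2,286.40 per year

Annual demand D = 2,560 × 12 = 30,720.
EOQ = √(2DS/H) = √(2 × 30,720 × 362 / 1.58) ≈ 3751.90.
Cost at Q* = (D/Q*)S + (Q*/2)H = √(2DSH) ≈ €5,928.00.
Cost at Q = 1,600: (30,720/1,600)×362 + (1,600/2)×1.58 = €6,950.40 + €1,264.00 = €8,214.40.
Excess = €8,214.40 − €5,928.00 = €2,286.40.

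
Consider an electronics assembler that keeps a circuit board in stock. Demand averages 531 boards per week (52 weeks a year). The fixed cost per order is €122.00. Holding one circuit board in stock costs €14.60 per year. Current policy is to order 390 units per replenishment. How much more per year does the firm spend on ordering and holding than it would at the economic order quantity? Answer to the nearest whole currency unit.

Annual demand D = 531 × 52 = 27,612.
EOQ = √(2DS/H) = √(2 × 27,612 × 122 / 14.6) ≈ 679.31.
Cost at Q* = (D/Q*)S + (Q*/2)H = √(2DSH) ≈ €9,917.91.
Cost at Q = 390: (27,612/390)×122 + (390/2)×14.6 = €8,637.60 + €2,847.00 = €11,484.60.
Excess = €11,484.60 − €9,917.91 = €1,566.69.

Extra cost ≈ €1,567 per year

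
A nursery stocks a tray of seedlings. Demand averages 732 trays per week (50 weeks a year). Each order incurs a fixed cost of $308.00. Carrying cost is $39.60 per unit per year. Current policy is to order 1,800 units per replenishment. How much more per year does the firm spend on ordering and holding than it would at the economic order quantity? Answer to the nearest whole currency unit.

Annual demand D = 732 × 50 = 36,600.
EOQ = √(2DS/H) = √(2 × 36,600 × 308 / 39.6) ≈ 754.54.
Cost at Q* = (D/Q*)S + (Q*/2)H = √(2DSH) ≈ $29,879.86.
Cost at Q = 1,800: (36,600/1,800)×308 + (1,800/2)×39.6 = $6,262.67 + $35,640.00 = $41,902.67.
Excess = $41,902.67 − $29,879.86 = $12,022.81.

Extra cost ≈ $12,023 per year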